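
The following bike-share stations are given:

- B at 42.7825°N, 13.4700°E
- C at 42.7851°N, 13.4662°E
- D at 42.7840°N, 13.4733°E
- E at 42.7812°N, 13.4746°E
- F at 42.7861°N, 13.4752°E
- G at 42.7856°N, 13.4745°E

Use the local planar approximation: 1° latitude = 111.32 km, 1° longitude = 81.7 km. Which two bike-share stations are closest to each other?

Pairwise distances:
B–C: √((0.0026·111.32)² + (-0.0038·81.7)²) = √(0.083771 + 0.096385) = 0.4244 km
B–D: √((0.0015·111.32)² + (0.0033·81.7)²) = √(0.027882 + 0.072690) = 0.3171 km
B–E: √((-0.0013·111.32)² + (0.0046·81.7)²) = √(0.020943 + 0.141241) = 0.4027 km
B–F: √((0.0036·111.32)² + (0.0052·81.7)²) = √(0.160602 + 0.180489) = 0.5840 km
B–G: √((0.0031·111.32)² + (0.0045·81.7)²) = √(0.119088 + 0.135167) = 0.5042 km
C–D: √((-0.0011·111.32)² + (0.0071·81.7)²) = √(0.014994 + 0.336481) = 0.5929 km
C–E: √((-0.0039·111.32)² + (0.0084·81.7)²) = √(0.188484 + 0.470980) = 0.8121 km
C–F: √((0.0010·111.32)² + (0.0090·81.7)²) = √(0.012392 + 0.540666) = 0.7437 km
C–G: √((0.0005·111.32)² + (0.0083·81.7)²) = √(0.003098 + 0.459833) = 0.6804 km
D–E: √((-0.0028·111.32)² + (0.0013·81.7)²) = √(0.097154 + 0.011281) = 0.3293 km
D–F: √((0.0021·111.32)² + (0.0019·81.7)²) = √(0.054649 + 0.024096) = 0.2806 km
D–G: √((0.0016·111.32)² + (0.0012·81.7)²) = √(0.031724 + 0.009612) = 0.2033 km
E–F: √((0.0049·111.32)² + (0.0006·81.7)²) = √(0.297535 + 0.002403) = 0.5477 km
E–G: √((0.0044·111.32)² + (-0.0001·81.7)²) = √(0.239912 + 0.000067) = 0.4899 km
F–G: √((-0.0005·111.32)² + (-0.0007·81.7)²) = √(0.003098 + 0.003271) = 0.0798 km
Closest pair: F–G at 0.0798 km.

F and G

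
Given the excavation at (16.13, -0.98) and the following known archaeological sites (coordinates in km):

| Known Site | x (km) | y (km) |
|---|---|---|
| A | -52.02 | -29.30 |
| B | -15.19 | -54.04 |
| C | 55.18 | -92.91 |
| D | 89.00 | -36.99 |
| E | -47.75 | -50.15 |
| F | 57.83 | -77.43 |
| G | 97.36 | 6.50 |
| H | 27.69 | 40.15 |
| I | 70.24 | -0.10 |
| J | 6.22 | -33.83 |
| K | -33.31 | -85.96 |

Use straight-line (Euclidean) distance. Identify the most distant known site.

Distances from (16.13, -0.98):
A: √((-68.15)² + (-28.32)²) = √(4644.4225 + 802.0224) = 73.80 km
B: √((-31.32)² + (-53.06)²) = √(980.9424 + 2815.3636) = 61.61 km
C: √((39.05)² + (-91.93)²) = √(1524.9025 + 8451.1249) = 99.88 km
D: √((72.87)² + (-36.01)²) = √(5310.0369 + 1296.7201) = 81.28 km
E: √((-63.88)² + (-49.17)²) = √(4080.6544 + 2417.6889) = 80.61 km
F: √((41.70)² + (-76.45)²) = √(1738.8900 + 5844.6025) = 87.08 km
G: √((81.23)² + (7.48)²) = √(6598.3129 + 55.9504) = 81.57 km
H: √((11.56)² + (41.13)²) = √(133.6336 + 1691.6769) = 42.72 km
I: √((54.11)² + (0.88)²) = √(2927.8921 + 0.7744) = 54.12 km
J: √((-9.91)² + (-32.85)²) = √(98.2081 + 1079.1225) = 34.31 km
K: √((-49.44)² + (-84.98)²) = √(2444.3136 + 7221.6004) = 98.32 km
Maximum: C at 99.88 km.

C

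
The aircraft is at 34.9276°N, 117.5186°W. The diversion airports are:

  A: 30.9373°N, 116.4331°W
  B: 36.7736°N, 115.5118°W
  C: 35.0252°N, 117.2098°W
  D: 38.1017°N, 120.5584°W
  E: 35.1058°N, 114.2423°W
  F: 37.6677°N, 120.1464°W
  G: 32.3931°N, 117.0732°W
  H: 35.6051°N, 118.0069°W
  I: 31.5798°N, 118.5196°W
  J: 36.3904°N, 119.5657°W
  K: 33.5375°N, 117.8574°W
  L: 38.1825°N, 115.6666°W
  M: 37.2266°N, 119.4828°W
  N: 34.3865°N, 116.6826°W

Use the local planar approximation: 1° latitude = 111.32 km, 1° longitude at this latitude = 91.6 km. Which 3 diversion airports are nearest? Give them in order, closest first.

Distances from 34.9276°N, 117.5186°W:
A: √((-3.9903·111.32)² + (1.0855·91.6)²) = √(197313.814126 + 9886.682851) = 455.1928 km
B: √((1.8460·111.32)² + (2.0068·91.6)²) = √(42228.901931 + 33790.851211) = 275.7168 km
C: √((0.0976·111.32)² + (0.3088·91.6)²) = √(118.044574 + 800.102322) = 30.3009 km
D: √((3.1741·111.32)² + (-3.0398·91.6)²) = √(124849.729425 + 77531.996711) = 449.8686 km
E: √((0.1782·111.32)² + (3.2763·91.6)²) = √(393.515456 + 90065.459898) = 300.7640 km
F: √((2.7401·111.32)² + (-2.6278·91.6)²) = √(93042.039300 + 57939.609514) = 388.5636 km
G: √((-2.5345·111.32)² + (0.4454·91.6)²) = √(79603.284311 + 1664.529026) = 285.0751 km
H: √((0.6775·111.32)² + (-0.4883·91.6)²) = √(5688.070812 + 2000.619032) = 87.6852 km
I: √((-3.3478·111.32)² + (-1.0010·91.6)²) = √(138888.217883 + 8407.349511) = 383.7910 km
J: √((1.4628·111.32)² + (-2.0471·91.6)²) = √(26516.506050 + 35161.635206) = 248.3508 km
K: √((-1.3901·111.32)² + (-0.3388·91.6)²) = √(23946.303471 + 963.114121) = 157.8272 km
L: √((3.2549·111.32)² + (1.8520·91.6)²) = √(131286.991371 + 28778.815306) = 400.0822 km
M: √((2.2990·111.32)² + (-1.9642·91.6)²) = √(65497.441833 + 32371.465485) = 312.8401 km
N: √((-0.5411·111.32)² + (0.8360·91.6)²) = √(3628.285584 + 5864.128822) = 97.4290 km
Sorted: C (30.3009 km) < H (87.6852 km) < N (97.4290 km) < K (157.8272 km) < J (248.3508 km) < …

C, H, N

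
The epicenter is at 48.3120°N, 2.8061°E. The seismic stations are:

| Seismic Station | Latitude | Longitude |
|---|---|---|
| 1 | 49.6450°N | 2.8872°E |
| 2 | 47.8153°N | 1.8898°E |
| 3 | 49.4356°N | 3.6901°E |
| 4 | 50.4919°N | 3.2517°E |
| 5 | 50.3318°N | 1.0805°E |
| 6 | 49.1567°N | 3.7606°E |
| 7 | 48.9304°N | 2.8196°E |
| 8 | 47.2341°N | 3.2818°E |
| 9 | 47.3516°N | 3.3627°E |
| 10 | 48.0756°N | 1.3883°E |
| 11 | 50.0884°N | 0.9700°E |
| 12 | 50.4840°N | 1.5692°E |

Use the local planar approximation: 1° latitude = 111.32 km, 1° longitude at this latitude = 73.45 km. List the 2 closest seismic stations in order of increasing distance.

7, 2

Distances from 48.3120°N, 2.8061°E:
1: √((1.3330·111.32)² + (0.0811·73.45)²) = √(22019.461517 + 35.483407) = 148.5091 km
2: √((-0.4967·111.32)² + (-0.9163·73.45)²) = √(3057.276481 + 4529.590836) = 87.1026 km
3: √((1.1236·111.32)² + (0.8840·73.45)²) = √(15644.794265 + 4215.878928) = 140.9279 km
4: √((2.1799·111.32)² + (0.4456·73.45)²) = √(58887.014692 + 1071.208388) = 244.8637 km
5: √((2.0198·111.32)² + (-1.7256·73.45)²) = √(50554.885494 + 16064.376142) = 258.1071 km
6: √((0.8447·111.32)² + (0.9545·73.45)²) = √(8842.017776 + 4915.135169) = 117.2909 km
7: √((0.6184·111.32)² + (0.0135·73.45)²) = √(4738.985252 + 0.983221) = 68.8474 km
8: √((-1.0779·111.32)² + (0.4757·73.45)²) = √(14398.038787 + 1220.815130) = 124.9754 km
9: √((-0.9604·111.32)² + (0.5566·73.45)²) = √(11430.117584 + 1671.360000) = 114.4617 km
10: √((-0.2364·111.32)² + (-1.4178·73.45)²) = √(692.534382 + 10844.600162) = 107.4111 km
11: √((1.7764·111.32)² + (-1.8361·73.45)²) = √(39104.606885 + 18187.636320) = 239.3580 km
12: √((2.1720·111.32)² + (-1.2369·73.45)²) = √(58460.972712 + 8253.777919) = 258.2920 km
Sorted: 7 (68.8474 km) < 2 (87.1026 km) < 10 (107.4111 km) < 9 (114.4617 km) < …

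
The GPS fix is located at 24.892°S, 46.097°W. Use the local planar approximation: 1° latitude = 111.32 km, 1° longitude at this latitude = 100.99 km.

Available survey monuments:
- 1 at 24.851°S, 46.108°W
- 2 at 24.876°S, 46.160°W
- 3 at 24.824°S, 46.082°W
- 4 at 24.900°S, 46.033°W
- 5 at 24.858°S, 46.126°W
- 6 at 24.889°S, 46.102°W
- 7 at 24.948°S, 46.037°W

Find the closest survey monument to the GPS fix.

6

Distances from 24.892°S, 46.097°W:
1: √((0.041·111.32)² + (-0.011·100.99)²) = √(20.83119 + 1.23408) = 4.697 km
2: √((0.016·111.32)² + (-0.063·100.99)²) = √(3.17239 + 40.47975) = 6.607 km
3: √((0.068·111.32)² + (0.015·100.99)²) = √(57.30127 + 2.29477) = 7.720 km
4: √((-0.008·111.32)² + (0.064·100.99)²) = √(0.79310 + 41.77502) = 6.524 km
5: √((0.034·111.32)² + (-0.029·100.99)²) = √(14.32532 + 8.57734) = 4.786 km
6: √((0.003·111.32)² + (-0.005·100.99)²) = √(0.11153 + 0.25497) = 0.605 km
7: √((-0.056·111.32)² + (0.060·100.99)²) = √(38.86176 + 36.71633) = 8.694 km
Minimum: 6 at 0.605 km.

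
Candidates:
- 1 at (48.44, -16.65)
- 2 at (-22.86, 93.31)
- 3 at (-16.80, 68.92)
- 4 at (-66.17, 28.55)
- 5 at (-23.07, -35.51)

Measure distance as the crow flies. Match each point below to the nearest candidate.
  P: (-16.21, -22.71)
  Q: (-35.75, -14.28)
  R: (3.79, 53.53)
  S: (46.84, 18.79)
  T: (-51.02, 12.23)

P at (-16.21, -22.71):
  1: √((64.65)² + (6.06)²) = √(4179.6225 + 36.7236) = 64.93
  2: √((-6.65)² + (116.02)²) = √(44.2225 + 13460.6404) = 116.21
  3: √((-0.59)² + (91.63)²) = √(0.3481 + 8396.0569) = 91.63
  4: √((-49.96)² + (51.26)²) = √(2496.0016 + 2627.5876) = 71.58
  5: √((-6.86)² + (-12.80)²) = √(47.0596 + 163.8400) = 14.52
  → nearest: 5 (14.52)
Q at (-35.75, -14.28):
  1: √((84.19)² + (-2.37)²) = √(7087.9561 + 5.6169) = 84.22
  2: √((12.89)² + (107.59)²) = √(166.1521 + 11575.6081) = 108.36
  3: √((18.95)² + (83.20)²) = √(359.1025 + 6922.2400) = 85.33
  4: √((-30.42)² + (42.83)²) = √(925.3764 + 1834.4089) = 52.53
  5: √((12.68)² + (-21.23)²) = √(160.7824 + 450.7129) = 24.73
  → nearest: 5 (24.73)
R at (3.79, 53.53):
  1: √((44.65)² + (-70.18)²) = √(1993.6225 + 4925.2324) = 83.18
  2: √((-26.65)² + (39.78)²) = √(710.2225 + 1582.4484) = 47.88
  3: √((-20.59)² + (15.39)²) = √(423.9481 + 236.8521) = 25.71
  4: √((-69.96)² + (-24.98)²) = √(4894.4016 + 624.0004) = 74.29
  5: √((-26.86)² + (-89.04)²) = √(721.4596 + 7928.1216) = 93.00
  → nearest: 3 (25.71)
S at (46.84, 18.79):
  1: √((1.60)² + (-35.44)²) = √(2.5600 + 1255.9936) = 35.48
  2: √((-69.70)² + (74.52)²) = √(4858.0900 + 5553.2304) = 102.04
  3: √((-63.64)² + (50.13)²) = √(4050.0496 + 2513.0169) = 81.01
  4: √((-113.01)² + (9.76)²) = √(12771.2601 + 95.2576) = 113.43
  5: √((-69.91)² + (-54.30)²) = √(4887.4081 + 2948.4900) = 88.52
  → nearest: 1 (35.48)
T at (-51.02, 12.23):
  1: √((99.46)² + (-28.88)²) = √(9892.2916 + 834.0544) = 103.57
  2: √((28.16)² + (81.08)²) = √(792.9856 + 6573.9664) = 85.83
  3: √((34.22)² + (56.69)²) = √(1171.0084 + 3213.7561) = 66.22
  4: √((-15.15)² + (16.32)²) = √(229.5225 + 266.3424) = 22.27
  5: √((27.95)² + (-47.74)²) = √(781.2025 + 2279.1076) = 55.32
  → nearest: 4 (22.27)

P→5; Q→5; R→3; S→1; T→4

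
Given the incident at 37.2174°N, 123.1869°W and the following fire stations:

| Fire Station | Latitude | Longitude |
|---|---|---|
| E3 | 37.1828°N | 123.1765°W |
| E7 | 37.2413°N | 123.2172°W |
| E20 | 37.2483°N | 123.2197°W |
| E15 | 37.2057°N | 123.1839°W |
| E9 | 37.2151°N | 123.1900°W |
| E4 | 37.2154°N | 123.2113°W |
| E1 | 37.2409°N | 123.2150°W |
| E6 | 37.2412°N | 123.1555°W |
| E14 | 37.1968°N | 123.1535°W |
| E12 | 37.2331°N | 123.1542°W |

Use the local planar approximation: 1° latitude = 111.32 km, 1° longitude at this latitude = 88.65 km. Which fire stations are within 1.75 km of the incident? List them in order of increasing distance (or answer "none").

E9, E15

Distances from 37.2174°N, 123.1869°W:
E3: √((-0.0346·111.32)² + (0.0104·88.65)²) = √(14.835377 + 0.850010) = 3.9605 km
E7: √((0.0239·111.32)² + (-0.0303·88.65)²) = √(7.078516 + 7.215106) = 3.7807 km
E20: √((0.0309·111.32)² + (-0.0328·88.65)²) = √(11.832141 + 8.454836) = 4.5041 km
E15: √((-0.0117·111.32)² + (0.0030·88.65)²) = √(1.696360 + 0.070729) = 1.3293 km
E9: √((-0.0023·111.32)² + (-0.0031·88.65)²) = √(0.065554 + 0.075523) = 0.3756 km
E4: √((-0.0020·111.32)² + (-0.0244·88.65)²) = √(0.049569 + 4.678829) = 2.1745 km
E1: √((0.0235·111.32)² + (-0.0281·88.65)²) = √(6.843561 + 6.205405) = 3.6123 km
E6: √((0.0238·111.32)² + (0.0314·88.65)²) = √(7.019405 + 7.748485) = 3.8429 km
E14: √((-0.0206·111.32)² + (0.0334·88.65)²) = √(5.258730 + 8.766988) = 3.7451 km
E12: √((0.0157·111.32)² + (0.0327·88.65)²) = √(3.054539 + 8.403360) = 3.3850 km
Threshold 1.75 km: E9 (0.3756 km), E15 (1.3293 km) are within range.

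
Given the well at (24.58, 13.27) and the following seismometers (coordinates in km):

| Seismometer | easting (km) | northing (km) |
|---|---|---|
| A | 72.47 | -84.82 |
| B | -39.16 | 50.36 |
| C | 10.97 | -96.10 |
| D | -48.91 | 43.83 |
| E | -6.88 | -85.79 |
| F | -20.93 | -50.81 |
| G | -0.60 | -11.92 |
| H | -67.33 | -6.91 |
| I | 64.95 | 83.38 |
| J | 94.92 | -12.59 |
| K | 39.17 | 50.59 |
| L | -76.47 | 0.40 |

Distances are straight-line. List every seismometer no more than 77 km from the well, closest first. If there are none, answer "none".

G, K, B, J

Distances from (24.58, 13.27):
A: 109.16 km
B: 73.75 km
C: 110.21 km
D: 79.59 km
E: 103.94 km
F: 78.60 km
G: 35.62 km
H: 94.10 km
I: 80.90 km
J: 74.94 km
K: 40.07 km
L: 101.87 km
Threshold 77 km: G (35.62 km), K (40.07 km), B (73.75 km), J (74.94 km) are within range.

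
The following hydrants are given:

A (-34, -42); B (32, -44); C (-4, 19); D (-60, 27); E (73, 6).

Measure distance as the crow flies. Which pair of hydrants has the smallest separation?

C and D

Pairwise distances:
A–B: 66.0
A–C: 68.0
A–D: 73.7
A–E: 117.3
B–C: 72.6
B–D: 116.2
B–E: 64.7
C–D: 56.6
C–E: 78.1
D–E: 134.6
Closest pair: C–D at 56.6.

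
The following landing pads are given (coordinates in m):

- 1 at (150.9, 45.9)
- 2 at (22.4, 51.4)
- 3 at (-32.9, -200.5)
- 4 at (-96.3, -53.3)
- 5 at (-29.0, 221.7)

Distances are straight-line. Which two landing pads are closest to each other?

1 and 2

Pairwise distances:
1–2: 128.6 m
1–3: 307.4 m
1–4: 266.4 m
1–5: 251.5 m
2–3: 257.9 m
2–4: 158.3 m
2–5: 177.9 m
3–4: 160.3 m
3–5: 422.2 m
4–5: 283.1 m
Closest pair: 1–2 at 128.6 m.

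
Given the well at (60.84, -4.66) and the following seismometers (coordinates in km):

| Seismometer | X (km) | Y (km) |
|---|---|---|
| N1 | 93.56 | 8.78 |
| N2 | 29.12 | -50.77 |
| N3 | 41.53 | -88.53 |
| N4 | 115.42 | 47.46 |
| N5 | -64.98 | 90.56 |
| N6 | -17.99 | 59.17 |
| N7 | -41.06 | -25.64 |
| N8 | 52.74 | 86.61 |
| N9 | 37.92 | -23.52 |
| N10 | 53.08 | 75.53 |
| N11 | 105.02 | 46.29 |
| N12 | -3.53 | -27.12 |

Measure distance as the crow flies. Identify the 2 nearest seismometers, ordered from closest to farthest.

Distances from (60.84, -4.66):
N1: 35.37 km
N2: 55.97 km
N3: 86.06 km
N4: 75.47 km
N5: 157.79 km
N6: 101.43 km
N7: 104.04 km
N8: 91.63 km
N9: 29.68 km
N10: 80.56 km
N11: 67.44 km
N12: 68.18 km
Sorted: N9 (29.68 km) < N1 (35.37 km) < N2 (55.97 km) < N11 (67.44 km) < …

N9, N1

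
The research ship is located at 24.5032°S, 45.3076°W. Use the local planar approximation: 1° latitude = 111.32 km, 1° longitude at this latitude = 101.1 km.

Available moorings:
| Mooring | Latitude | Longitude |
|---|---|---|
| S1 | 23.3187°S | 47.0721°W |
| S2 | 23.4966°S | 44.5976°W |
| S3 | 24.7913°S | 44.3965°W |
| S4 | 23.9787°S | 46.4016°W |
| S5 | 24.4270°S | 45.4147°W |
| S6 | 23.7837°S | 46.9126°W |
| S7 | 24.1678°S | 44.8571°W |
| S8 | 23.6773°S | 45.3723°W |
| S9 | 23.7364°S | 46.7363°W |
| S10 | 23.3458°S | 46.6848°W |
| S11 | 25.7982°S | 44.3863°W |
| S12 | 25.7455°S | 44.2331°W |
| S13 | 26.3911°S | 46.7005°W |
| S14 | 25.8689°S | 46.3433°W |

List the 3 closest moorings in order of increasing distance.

Distances from 24.5032°S, 45.3076°W:
S1: √((1.1845·111.32)² + (-1.7645·101.1)²) = √(17386.674571 + 31823.331042) = 221.8333 km
S2: √((1.0066·111.32)² + (0.7100·101.1)²) = √(12556.258481 + 5152.511961) = 133.0743 km
S3: √((-0.2881·111.32)² + (0.9111·101.1)²) = √(1028.567771 + 8484.659231) = 97.5358 km
S4: √((0.5245·111.32)² + (-1.0940·101.1)²) = √(3409.081472 + 12233.112092) = 125.0688 km
S5: √((0.0762·111.32)² + (-0.1071·101.1)²) = √(71.954231 + 117.241469) = 13.7548 km
S6: √((0.7195·111.32)² + (-1.6050·101.1)²) = √(6415.167376 + 26330.092490) = 180.9565 km
S7: √((0.3354·111.32)² + (0.4505·101.1)²) = √(1394.031258 + 2074.397125) = 58.8934 km
S8: √((0.8259·111.32)² + (-0.0647·101.1)²) = √(8452.814290 + 42.786905) = 92.1716 km
S9: √((0.7668·111.32)² + (-1.4287·101.1)²) = √(7286.359647 + 20863.367144) = 167.7788 km
S10: √((1.1574·111.32)² + (-1.3772·101.1)²) = √(16600.201181 + 19386.362947) = 189.7012 km
S11: √((-1.2950·111.32)² + (0.9213·101.1)²) = √(20781.932608 + 8675.698552) = 171.6323 km
S12: √((-1.2423·111.32)² + (1.0745·101.1)²) = √(19124.908489 + 11800.900561) = 175.8574 km
S13: √((-1.8879·111.32)² + (-1.3929·101.1)²) = √(44167.657690 + 19830.889196) = 252.9793 km
S14: √((-1.3657·111.32)² + (-1.0357·101.1)²) = √(23113.036980 + 10964.031224) = 184.5998 km
Sorted: S5 (13.7548 km) < S7 (58.8934 km) < S8 (92.1716 km) < S3 (97.5358 km) < S4 (125.0688 km) < …

S5, S7, S8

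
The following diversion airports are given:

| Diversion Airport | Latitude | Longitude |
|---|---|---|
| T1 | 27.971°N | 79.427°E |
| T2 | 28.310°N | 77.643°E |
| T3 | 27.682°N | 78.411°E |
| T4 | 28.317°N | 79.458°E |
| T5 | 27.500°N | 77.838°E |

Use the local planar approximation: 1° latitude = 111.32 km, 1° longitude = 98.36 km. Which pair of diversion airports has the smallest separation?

T1 and T4

Pairwise distances:
T1–T2: 179.486 km
T1–T3: 104.985 km
T1–T4: 38.637 km
T1–T5: 164.854 km
T2–T3: 102.925 km
T2–T4: 178.525 km
T2–T5: 92.187 km
T3–T4: 124.909 km
T3–T5: 59.891 km
T4–T5: 183.472 km
Closest pair: T1–T4 at 38.637 km.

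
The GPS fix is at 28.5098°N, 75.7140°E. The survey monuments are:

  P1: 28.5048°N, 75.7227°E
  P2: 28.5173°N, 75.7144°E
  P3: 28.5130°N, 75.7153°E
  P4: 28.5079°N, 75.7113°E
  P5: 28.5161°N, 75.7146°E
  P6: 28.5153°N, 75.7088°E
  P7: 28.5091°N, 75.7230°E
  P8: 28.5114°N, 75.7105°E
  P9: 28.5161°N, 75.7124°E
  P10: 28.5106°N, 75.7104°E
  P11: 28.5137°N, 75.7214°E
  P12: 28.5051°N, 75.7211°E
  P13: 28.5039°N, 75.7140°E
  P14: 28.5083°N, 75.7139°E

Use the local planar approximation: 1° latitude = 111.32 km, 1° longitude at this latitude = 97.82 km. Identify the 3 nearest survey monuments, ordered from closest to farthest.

P14, P4, P10

Distances from 28.5098°N, 75.7140°E:
P1: 1.0169 km
P2: 0.8358 km
P3: 0.3782 km
P4: 0.3384 km
P5: 0.7038 km
P6: 0.7960 km
P7: 0.8838 km
P8: 0.3859 km
P9: 0.7186 km
P10: 0.3632 km
P11: 0.8441 km
P12: 0.8695 km
P13: 0.6568 km
P14: 0.1673 km
Sorted: P14 (0.1673 km) < P4 (0.3384 km) < P10 (0.3632 km) < P3 (0.3782 km) < P8 (0.3859 km) < …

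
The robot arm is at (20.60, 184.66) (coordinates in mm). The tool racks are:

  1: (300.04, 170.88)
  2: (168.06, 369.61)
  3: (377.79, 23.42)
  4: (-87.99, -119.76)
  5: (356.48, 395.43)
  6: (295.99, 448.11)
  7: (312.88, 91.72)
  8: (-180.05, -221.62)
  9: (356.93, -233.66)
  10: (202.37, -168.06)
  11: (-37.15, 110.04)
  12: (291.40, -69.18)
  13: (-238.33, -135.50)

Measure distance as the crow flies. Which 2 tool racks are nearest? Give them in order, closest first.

Distances from (20.60, 184.66):
1: 279.78 mm
2: 236.54 mm
3: 391.90 mm
4: 323.21 mm
5: 396.53 mm
6: 381.11 mm
7: 306.70 mm
8: 453.13 mm
9: 536.76 mm
10: 396.80 mm
11: 94.36 mm
12: 371.17 mm
13: 411.76 mm
Sorted: 11 (94.36 mm) < 2 (236.54 mm) < 1 (279.78 mm) < 7 (306.70 mm) < …

11, 2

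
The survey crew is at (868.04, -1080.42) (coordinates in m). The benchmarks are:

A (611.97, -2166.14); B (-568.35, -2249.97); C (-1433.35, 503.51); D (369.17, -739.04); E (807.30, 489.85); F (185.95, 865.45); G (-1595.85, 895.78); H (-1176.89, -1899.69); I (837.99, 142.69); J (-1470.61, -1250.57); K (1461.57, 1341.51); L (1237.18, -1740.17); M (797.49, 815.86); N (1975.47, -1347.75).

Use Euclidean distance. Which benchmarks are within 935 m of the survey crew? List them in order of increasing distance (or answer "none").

D, L

Distances from (868.04, -1080.42):
A: √((-256.07)² + (-1085.72)²) = √(65571.8449 + 1178787.9184) = 1115.51 m
B: √((-1436.39)² + (-1169.55)²) = √(2063216.2321 + 1367847.2025) = 1852.31 m
C: √((-2301.39)² + (1583.93)²) = √(5296395.9321 + 2508834.2449) = 2793.78 m
D: √((-498.87)² + (341.38)²) = √(248871.2769 + 116540.3044) = 604.49 m
E: √((-60.74)² + (1570.27)²) = √(3689.3476 + 2465747.8729) = 1571.44 m
F: √((-682.09)² + (1945.87)²) = √(465246.7681 + 3786410.0569) = 2061.95 m
G: √((-2463.89)² + (1976.20)²) = √(6070753.9321 + 3905366.4400) = 3158.50 m
H: √((-2044.93)² + (-819.27)²) = √(4181738.7049 + 671203.3329) = 2202.94 m
I: √((-30.05)² + (1223.11)²) = √(903.0025 + 1495998.0721) = 1223.48 m
J: √((-2338.65)² + (-170.15)²) = √(5469283.8225 + 28951.0225) = 2344.83 m
K: √((593.53)² + (2421.93)²) = √(352277.8609 + 5865744.9249) = 2493.60 m
L: √((369.14)² + (-659.75)²) = √(136264.3396 + 435270.0625) = 756.00 m
M: √((-70.55)² + (1896.28)²) = √(4977.3025 + 3595877.8384) = 1897.59 m
N: √((1107.43)² + (-267.33)²) = √(1226401.2049 + 71465.3289) = 1139.24 m
Threshold 935 m: D (604.49 m), L (756.00 m) are within range.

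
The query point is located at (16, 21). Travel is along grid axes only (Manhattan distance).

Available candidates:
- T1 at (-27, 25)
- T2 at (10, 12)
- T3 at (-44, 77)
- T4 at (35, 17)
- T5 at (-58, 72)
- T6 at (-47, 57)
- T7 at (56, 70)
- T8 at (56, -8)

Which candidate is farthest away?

T5

Distances from (16, 21):
T1: 47
T2: 15
T3: 116
T4: 23
T5: 125
T6: 99
T7: 89
T8: 69
Maximum: T5 at 125.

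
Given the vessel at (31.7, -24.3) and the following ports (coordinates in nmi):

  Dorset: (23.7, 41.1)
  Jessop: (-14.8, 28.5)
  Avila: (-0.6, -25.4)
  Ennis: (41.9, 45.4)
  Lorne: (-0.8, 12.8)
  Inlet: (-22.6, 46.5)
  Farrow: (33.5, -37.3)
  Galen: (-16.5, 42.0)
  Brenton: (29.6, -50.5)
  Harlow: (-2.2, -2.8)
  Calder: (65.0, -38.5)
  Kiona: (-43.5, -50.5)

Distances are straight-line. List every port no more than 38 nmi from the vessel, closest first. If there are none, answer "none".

Distances from (31.7, -24.3):
Dorset: √((-8.0)² + (65.4)²) = √(64.0000 + 4277.1600) = 65.89 nmi
Jessop: √((-46.5)² + (52.8)²) = √(2162.2500 + 2787.8400) = 70.36 nmi
Avila: √((-32.3)² + (-1.1)²) = √(1043.2900 + 1.2100) = 32.32 nmi
Ennis: √((10.2)² + (69.7)²) = √(104.0400 + 4858.0900) = 70.44 nmi
Lorne: √((-32.5)² + (37.1)²) = √(1056.2500 + 1376.4100) = 49.32 nmi
Inlet: √((-54.3)² + (70.8)²) = √(2948.4900 + 5012.6400) = 89.23 nmi
Farrow: √((1.8)² + (-13.0)²) = √(3.2400 + 169.0000) = 13.12 nmi
Galen: √((-48.2)² + (66.3)²) = √(2323.2400 + 4395.6900) = 81.97 nmi
Brenton: √((-2.1)² + (-26.2)²) = √(4.4100 + 686.4400) = 26.28 nmi
Harlow: √((-33.9)² + (21.5)²) = √(1149.2100 + 462.2500) = 40.14 nmi
Calder: √((33.3)² + (-14.2)²) = √(1108.8900 + 201.6400) = 36.20 nmi
Kiona: √((-75.2)² + (-26.2)²) = √(5655.0400 + 686.4400) = 79.63 nmi
Threshold 38 nmi: Farrow (13.12 nmi), Brenton (26.28 nmi), Avila (32.32 nmi), Calder (36.20 nmi) are within range.

Farrow, Brenton, Avila, Calder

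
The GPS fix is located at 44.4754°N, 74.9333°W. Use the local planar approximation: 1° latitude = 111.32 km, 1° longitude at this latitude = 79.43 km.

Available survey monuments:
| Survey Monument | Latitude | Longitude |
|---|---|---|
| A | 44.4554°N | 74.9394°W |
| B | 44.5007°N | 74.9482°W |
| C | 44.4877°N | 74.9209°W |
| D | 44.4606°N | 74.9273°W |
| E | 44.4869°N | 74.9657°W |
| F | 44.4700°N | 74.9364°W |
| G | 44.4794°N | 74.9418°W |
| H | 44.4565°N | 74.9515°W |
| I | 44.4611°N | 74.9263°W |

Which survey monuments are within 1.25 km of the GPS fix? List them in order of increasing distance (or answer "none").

Distances from 44.4754°N, 74.9333°W:
A: √((-0.0200·111.32)² + (-0.0061·79.43)²) = √(4.956857 + 0.234763) = 2.2785 km
B: √((0.0253·111.32)² + (-0.0149·79.43)²) = √(7.932086 + 1.400689) = 3.0550 km
C: √((0.0123·111.32)² + (0.0124·79.43)²) = √(1.874807 + 0.970091) = 1.6867 km
D: √((-0.0148·111.32)² + (0.0060·79.43)²) = √(2.714375 + 0.227128) = 1.7151 km
E: √((0.0115·111.32)² + (-0.0324·79.43)²) = √(1.638861 + 6.623067) = 2.8744 km
F: √((-0.0054·111.32)² + (-0.0031·79.43)²) = √(0.361355 + 0.060631) = 0.6496 km
G: √((0.0040·111.32)² + (-0.0085·79.43)²) = √(0.198274 + 0.455834) = 0.8088 km
H: √((-0.0189·111.32)² + (-0.0182·79.43)²) = √(4.426597 + 2.089835) = 2.5527 km
I: √((-0.0143·111.32)² + (0.0070·79.43)²) = √(2.534069 + 0.309147) = 1.6862 km
Threshold 1.25 km: F (0.6496 km), G (0.8088 km) are within range.

F, G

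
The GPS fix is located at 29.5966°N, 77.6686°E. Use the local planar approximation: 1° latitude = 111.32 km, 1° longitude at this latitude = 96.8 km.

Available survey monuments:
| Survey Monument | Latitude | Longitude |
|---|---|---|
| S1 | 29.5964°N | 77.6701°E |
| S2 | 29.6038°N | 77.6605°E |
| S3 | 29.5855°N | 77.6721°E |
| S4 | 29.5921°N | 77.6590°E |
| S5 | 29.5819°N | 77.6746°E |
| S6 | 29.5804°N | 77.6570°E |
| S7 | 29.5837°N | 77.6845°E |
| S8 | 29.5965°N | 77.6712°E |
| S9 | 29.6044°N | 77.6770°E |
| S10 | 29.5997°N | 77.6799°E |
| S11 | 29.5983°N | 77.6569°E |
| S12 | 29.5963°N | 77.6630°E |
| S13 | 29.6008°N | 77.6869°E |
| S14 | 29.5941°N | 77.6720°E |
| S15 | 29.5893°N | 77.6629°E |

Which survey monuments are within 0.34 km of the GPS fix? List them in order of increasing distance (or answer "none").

Distances from 29.5966°N, 77.6686°E:
S1: √((-0.0002·111.32)² + (0.0015·96.8)²) = √(0.000496 + 0.021083) = 0.1469 km
S2: √((0.0072·111.32)² + (-0.0081·96.8)²) = √(0.642409 + 0.614781) = 1.1212 km
S3: √((-0.0111·111.32)² + (0.0035·96.8)²) = √(1.526836 + 0.114785) = 1.2813 km
S4: √((-0.0045·111.32)² + (-0.0096·96.8)²) = √(0.250941 + 0.863561) = 1.0557 km
S5: √((-0.0147·111.32)² + (0.0060·96.8)²) = √(2.677818 + 0.337329) = 1.7364 km
S6: √((-0.0162·111.32)² + (-0.0116·96.8)²) = √(3.252194 + 1.260859) = 2.1244 km
S7: √((-0.0129·111.32)² + (0.0159·96.8)²) = √(2.062176 + 2.368890) = 2.1050 km
S8: √((-0.0001·111.32)² + (0.0026·96.8)²) = √(0.000124 + 0.063343) = 0.2519 km
S9: √((0.0078·111.32)² + (0.0084·96.8)²) = √(0.753938 + 0.661164) = 1.1896 km
S10: √((0.0031·111.32)² + (0.0113·96.8)²) = √(0.119088 + 1.196486) = 1.1470 km
S11: √((0.0017·111.32)² + (-0.0117·96.8)²) = √(0.035813 + 1.282692) = 1.1483 km
S12: √((-0.0003·111.32)² + (-0.0056·96.8)²) = √(0.001115 + 0.293851) = 0.5431 km
S13: √((0.0042·111.32)² + (0.0183·96.8)²) = √(0.218597 + 3.138000) = 1.8321 km
S14: √((-0.0025·111.32)² + (0.0034·96.8)²) = √(0.077451 + 0.108320) = 0.4310 km
S15: √((-0.0073·111.32)² + (-0.0057·96.8)²) = √(0.660377 + 0.304439) = 0.9823 km
Threshold 0.34 km: S1 (0.1469 km), S8 (0.2519 km) are within range.

S1, S8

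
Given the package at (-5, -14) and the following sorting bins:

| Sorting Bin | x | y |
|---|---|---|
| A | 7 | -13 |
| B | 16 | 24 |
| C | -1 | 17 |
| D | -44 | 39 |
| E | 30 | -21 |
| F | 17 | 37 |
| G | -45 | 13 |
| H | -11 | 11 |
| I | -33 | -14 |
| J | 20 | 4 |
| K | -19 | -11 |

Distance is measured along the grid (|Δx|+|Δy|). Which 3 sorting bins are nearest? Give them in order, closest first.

A, K, I

Distances from (-5, -14):
A: 13
B: 59
C: 35
D: 92
E: 42
F: 73
G: 67
H: 31
I: 28
J: 43
K: 17
Sorted: A (13) < K (17) < I (28) < H (31) < C (35) < …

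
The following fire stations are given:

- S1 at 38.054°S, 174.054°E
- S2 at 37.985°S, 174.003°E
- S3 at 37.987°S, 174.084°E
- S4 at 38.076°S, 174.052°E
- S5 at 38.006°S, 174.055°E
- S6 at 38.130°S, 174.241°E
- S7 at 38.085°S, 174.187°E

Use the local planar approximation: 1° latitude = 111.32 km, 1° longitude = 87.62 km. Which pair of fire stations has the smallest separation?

Pairwise distances:
S1–S4: 2.455 km
S3–S5: 3.306 km
S2–S5: 5.121 km
S1–S5: 5.344 km
S6–S7: 6.891 km
S2–S3: 7.101 km
S4–S5: 7.797 km
S1–S3: 7.908 km
S1–S2: 8.886 km
S3–S4: 10.297 km
S2–S4: 11.002 km
S4–S7: 11.871 km
S1–S7: 12.154 km
S3–S7: 14.158 km
S5–S7: 14.530 km
S4–S6: 17.617 km
S1–S6: 18.440 km
S2–S7: 19.592 km
S3–S6: 21.039 km
S5–S6: 21.358 km
S2–S6: 26.371 km
Closest pair: S1–S4 at 2.455 km.

S1 and S4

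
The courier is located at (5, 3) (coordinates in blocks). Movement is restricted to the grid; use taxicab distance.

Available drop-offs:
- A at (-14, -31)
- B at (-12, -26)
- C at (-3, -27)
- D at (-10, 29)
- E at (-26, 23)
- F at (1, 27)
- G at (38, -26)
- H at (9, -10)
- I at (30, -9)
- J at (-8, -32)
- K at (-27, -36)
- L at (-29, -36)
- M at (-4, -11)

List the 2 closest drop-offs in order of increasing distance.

Distances from (5, 3):
A: |-19| + |-34| = 19 + 34 = 53 blocks
B: |-17| + |-29| = 17 + 29 = 46 blocks
C: |-8| + |-30| = 8 + 30 = 38 blocks
D: |-15| + |26| = 15 + 26 = 41 blocks
E: |-31| + |20| = 31 + 20 = 51 blocks
F: |-4| + |24| = 4 + 24 = 28 blocks
G: |33| + |-29| = 33 + 29 = 62 blocks
H: |4| + |-13| = 4 + 13 = 17 blocks
I: |25| + |-12| = 25 + 12 = 37 blocks
J: |-13| + |-35| = 13 + 35 = 48 blocks
K: |-32| + |-39| = 32 + 39 = 71 blocks
L: |-34| + |-39| = 34 + 39 = 73 blocks
M: |-9| + |-14| = 9 + 14 = 23 blocks
Sorted: H (17 blocks) < M (23 blocks) < F (28 blocks) < I (37 blocks) < …

H, M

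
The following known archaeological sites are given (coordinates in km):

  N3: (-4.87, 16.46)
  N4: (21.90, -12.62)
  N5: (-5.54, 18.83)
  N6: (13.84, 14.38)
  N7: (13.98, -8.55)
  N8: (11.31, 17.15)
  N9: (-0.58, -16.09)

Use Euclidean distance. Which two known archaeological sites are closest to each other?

Pairwise distances:
N3–N4: 39.53 km
N3–N5: 2.46 km
N3–N6: 18.83 km
N3–N7: 31.32 km
N3–N8: 16.19 km
N3–N9: 32.83 km
N4–N5: 41.74 km
N4–N6: 28.18 km
N4–N7: 8.90 km
N4–N8: 31.60 km
N4–N9: 22.75 km
N5–N6: 19.88 km
N5–N7: 33.63 km
N5–N8: 16.93 km
N5–N9: 35.27 km
N6–N7: 22.93 km
N6–N8: 3.75 km
N6–N9: 33.71 km
N7–N8: 25.84 km
N7–N9: 16.40 km
N8–N9: 35.30 km
Closest pair: N3–N5 at 2.46 km.

N3 and N5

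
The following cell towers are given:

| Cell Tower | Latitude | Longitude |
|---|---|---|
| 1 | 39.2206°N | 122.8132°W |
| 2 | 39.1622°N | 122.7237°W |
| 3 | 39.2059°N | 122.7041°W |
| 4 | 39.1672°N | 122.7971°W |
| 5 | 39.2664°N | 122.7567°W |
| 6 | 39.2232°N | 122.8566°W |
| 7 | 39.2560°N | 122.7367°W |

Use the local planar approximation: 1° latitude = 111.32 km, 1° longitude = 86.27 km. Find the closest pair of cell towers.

5 and 7

Pairwise distances:
1–2: 10.0936 km
1–3: 9.5533 km
1–4: 6.1046 km
1–5: 7.0536 km
1–6: 3.7553 km
1–7: 7.6867 km
2–3: 5.1502 km
2–4: 6.3566 km
2–5: 11.9438 km
2–6: 13.3253 km
2–7: 10.5019 km
3–4: 9.1066 km
3–5: 8.1210 km
3–6: 13.2964 km
3–7: 6.2461 km
4–5: 11.5799 km
4–6: 8.0753 km
4–7: 11.1745 km
5–6: 9.8693 km
5–7: 2.0778 km
6–7: 10.9693 km
Closest pair: 5–7 at 2.0778 km.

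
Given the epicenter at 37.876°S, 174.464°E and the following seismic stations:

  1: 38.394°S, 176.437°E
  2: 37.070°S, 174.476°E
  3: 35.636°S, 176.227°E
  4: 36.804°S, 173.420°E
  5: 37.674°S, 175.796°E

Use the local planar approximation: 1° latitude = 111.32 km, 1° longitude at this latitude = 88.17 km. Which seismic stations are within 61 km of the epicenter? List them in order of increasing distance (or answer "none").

Distances from 37.876°S, 174.464°E:
1: √((-0.518·111.32)² + (1.973·88.17)²) = √(3325.10922 + 30261.87633) = 183.268 km
2: √((0.806·111.32)² + (0.012·88.17)²) = √(8050.38182 + 1.11945) = 89.730 km
3: √((2.240·111.32)² + (1.763·88.17)²) = √(62178.81371 + 24162.74698) = 293.839 km
4: √((1.072·111.32)² + (-1.044·88.17)²) = √(14240.85177 + 8473.10677) = 150.712 km
5: √((0.202·111.32)² + (1.332·88.17)²) = √(505.64898 + 13792.72671) = 119.576 km
Threshold 61 km: none within range.

none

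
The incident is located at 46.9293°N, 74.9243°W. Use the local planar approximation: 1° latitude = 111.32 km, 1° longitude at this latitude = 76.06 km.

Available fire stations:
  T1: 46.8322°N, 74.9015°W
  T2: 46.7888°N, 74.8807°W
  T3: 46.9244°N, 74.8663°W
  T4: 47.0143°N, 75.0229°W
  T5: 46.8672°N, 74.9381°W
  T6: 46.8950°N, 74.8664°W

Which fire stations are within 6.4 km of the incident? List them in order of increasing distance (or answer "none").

T3, T6

Distances from 46.9293°N, 74.9243°W:
T1: √((-0.0971·111.32)² + (0.0228·76.06)²) = √(116.838199 + 3.007339) = 10.9474 km
T2: √((-0.1405·111.32)² + (0.0436·76.06)²) = √(244.623989 + 10.997289) = 15.9882 km
T3: √((-0.0049·111.32)² + (0.0580·76.06)²) = √(0.297535 + 19.461156) = 4.4451 km
T4: √((0.0850·111.32)² + (-0.0986·76.06)²) = √(89.533229 + 56.242740) = 12.0738 km
T5: √((-0.0621·111.32)² + (-0.0138·76.06)²) = √(47.789182 + 1.101719) = 6.9922 km
T6: √((-0.0343·111.32)² + (0.0579·76.06)²) = √(14.579232 + 19.394106) = 5.8287 km
Threshold 6.4 km: T3 (4.4451 km), T6 (5.8287 km) are within range.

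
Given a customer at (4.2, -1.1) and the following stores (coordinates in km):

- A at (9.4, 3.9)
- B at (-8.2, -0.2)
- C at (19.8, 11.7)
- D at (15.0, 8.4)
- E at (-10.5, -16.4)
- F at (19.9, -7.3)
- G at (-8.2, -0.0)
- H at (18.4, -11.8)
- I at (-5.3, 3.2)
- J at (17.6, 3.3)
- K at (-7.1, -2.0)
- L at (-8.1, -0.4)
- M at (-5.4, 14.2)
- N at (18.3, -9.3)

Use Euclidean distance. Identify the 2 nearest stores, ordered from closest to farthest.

A, I

Distances from (4.2, -1.1):
A: 7.21 km
B: 12.43 km
C: 20.18 km
D: 14.38 km
E: 21.22 km
F: 16.88 km
G: 12.45 km
H: 17.78 km
I: 10.43 km
J: 14.10 km
K: 11.34 km
L: 12.32 km
M: 18.06 km
N: 16.31 km
Sorted: A (7.21 km) < I (10.43 km) < K (11.34 km) < L (12.32 km) < …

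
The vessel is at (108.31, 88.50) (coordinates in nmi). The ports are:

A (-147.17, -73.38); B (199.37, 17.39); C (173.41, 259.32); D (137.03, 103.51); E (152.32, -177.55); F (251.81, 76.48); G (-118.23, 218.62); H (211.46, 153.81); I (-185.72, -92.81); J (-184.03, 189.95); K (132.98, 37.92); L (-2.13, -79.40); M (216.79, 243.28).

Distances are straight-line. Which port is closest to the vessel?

Distances from (108.31, 88.50):
A: √((-255.48)² + (-161.88)²) = √(65270.0304 + 26205.1344) = 302.45 nmi
B: √((91.06)² + (-71.11)²) = √(8291.9236 + 5056.6321) = 115.54 nmi
C: √((65.10)² + (170.82)²) = √(4238.0100 + 29179.4724) = 182.80 nmi
D: √((28.72)² + (15.01)²) = √(824.8384 + 225.3001) = 32.41 nmi
E: √((44.01)² + (-266.05)²) = √(1936.8801 + 70782.6025) = 269.67 nmi
F: √((143.50)² + (-12.02)²) = √(20592.2500 + 144.4804) = 144.00 nmi
G: √((-226.54)² + (130.12)²) = √(51320.3716 + 16931.2144) = 261.25 nmi
H: √((103.15)² + (65.31)²) = √(10639.9225 + 4265.3961) = 122.09 nmi
I: √((-294.03)² + (-181.31)²) = √(86453.6409 + 32873.3161) = 345.44 nmi
J: √((-292.34)² + (101.45)²) = √(85462.6756 + 10292.1025) = 309.44 nmi
K: √((24.67)² + (-50.58)²) = √(608.6089 + 2558.3364) = 56.28 nmi
L: √((-110.44)² + (-167.90)²) = √(12196.9936 + 28190.4100) = 200.97 nmi
M: √((108.48)² + (154.78)²) = √(11767.9104 + 23956.8484) = 189.01 nmi
Minimum: D at 32.41 nmi.

D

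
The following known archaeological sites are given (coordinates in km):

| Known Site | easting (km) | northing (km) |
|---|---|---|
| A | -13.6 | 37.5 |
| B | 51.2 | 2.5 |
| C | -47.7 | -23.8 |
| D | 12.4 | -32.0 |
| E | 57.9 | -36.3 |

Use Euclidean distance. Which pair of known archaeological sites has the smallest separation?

B and E

Pairwise distances:
B–E: 39.4 km
D–E: 45.7 km
B–D: 51.9 km
C–D: 60.7 km
A–C: 70.1 km
A–B: 73.6 km
A–D: 74.2 km
B–C: 102.3 km
A–E: 102.8 km
C–E: 106.3 km
Closest pair: B–E at 39.4 km.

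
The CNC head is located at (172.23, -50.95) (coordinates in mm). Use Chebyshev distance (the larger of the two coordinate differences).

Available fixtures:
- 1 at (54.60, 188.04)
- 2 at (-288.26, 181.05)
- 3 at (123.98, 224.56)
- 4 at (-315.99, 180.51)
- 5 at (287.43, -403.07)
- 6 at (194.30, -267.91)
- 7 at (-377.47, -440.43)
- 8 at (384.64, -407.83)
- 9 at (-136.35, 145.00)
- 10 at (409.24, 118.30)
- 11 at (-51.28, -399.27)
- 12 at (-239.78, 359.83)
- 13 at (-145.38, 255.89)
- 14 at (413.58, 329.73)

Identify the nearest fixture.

Distances from (172.23, -50.95):
1: max(|-117.63|, |238.99|) = 238.99 mm
2: max(|-460.49|, |232.00|) = 460.49 mm
3: max(|-48.25|, |275.51|) = 275.51 mm
4: max(|-488.22|, |231.46|) = 488.22 mm
5: max(|115.20|, |-352.12|) = 352.12 mm
6: max(|22.07|, |-216.96|) = 216.96 mm
7: max(|-549.70|, |-389.48|) = 549.70 mm
8: max(|212.41|, |-356.88|) = 356.88 mm
9: max(|-308.58|, |195.95|) = 308.58 mm
10: max(|237.01|, |169.25|) = 237.01 mm
11: max(|-223.51|, |-348.32|) = 348.32 mm
12: max(|-412.01|, |410.78|) = 412.01 mm
13: max(|-317.61|, |306.84|) = 317.61 mm
14: max(|241.35|, |380.68|) = 380.68 mm
Minimum: 6 at 216.96 mm.

6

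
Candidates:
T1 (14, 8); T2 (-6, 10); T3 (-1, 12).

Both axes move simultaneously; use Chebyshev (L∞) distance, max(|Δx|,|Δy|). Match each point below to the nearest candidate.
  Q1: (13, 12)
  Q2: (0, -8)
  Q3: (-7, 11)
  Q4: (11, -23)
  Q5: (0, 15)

Q1→T1; Q2→T1; Q3→T2; Q4→T1; Q5→T3

Q1 at (13, 12):
  T1: max(|1|, |-4|) = 4
  T2: max(|-19|, |-2|) = 19
  T3: max(|-14|, |0|) = 14
  → nearest: T1 (4)
Q2 at (0, -8):
  T1: max(|14|, |16|) = 16
  T2: max(|-6|, |18|) = 18
  T3: max(|-1|, |20|) = 20
  → nearest: T1 (16)
Q3 at (-7, 11):
  T1: max(|21|, |-3|) = 21
  T2: max(|1|, |-1|) = 1
  T3: max(|6|, |1|) = 6
  → nearest: T2 (1)
Q4 at (11, -23):
  T1: max(|3|, |31|) = 31
  T2: max(|-17|, |33|) = 33
  T3: max(|-12|, |35|) = 35
  → nearest: T1 (31)
Q5 at (0, 15):
  T1: max(|14|, |-7|) = 14
  T2: max(|-6|, |-5|) = 6
  T3: max(|-1|, |-3|) = 3
  → nearest: T3 (3)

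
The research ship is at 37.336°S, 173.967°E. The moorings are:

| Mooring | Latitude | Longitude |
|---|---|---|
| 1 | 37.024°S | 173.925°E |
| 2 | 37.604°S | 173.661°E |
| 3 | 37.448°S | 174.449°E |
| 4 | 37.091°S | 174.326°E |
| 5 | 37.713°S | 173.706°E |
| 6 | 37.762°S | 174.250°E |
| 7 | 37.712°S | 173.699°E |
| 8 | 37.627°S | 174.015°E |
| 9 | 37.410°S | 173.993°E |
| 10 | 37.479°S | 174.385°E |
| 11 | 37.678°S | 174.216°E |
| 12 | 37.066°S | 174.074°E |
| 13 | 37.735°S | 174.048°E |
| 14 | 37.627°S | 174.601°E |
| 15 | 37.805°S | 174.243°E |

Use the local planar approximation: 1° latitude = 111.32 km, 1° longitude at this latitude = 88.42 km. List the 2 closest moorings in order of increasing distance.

9, 12

Distances from 37.336°S, 173.967°E:
1: √((0.312·111.32)² + (-0.042·88.42)²) = √(1206.30071 + 13.79112) = 34.930 km
2: √((-0.268·111.32)² + (-0.306·88.42)²) = √(890.05324 + 732.05527) = 40.275 km
3: √((-0.112·111.32)² + (0.482·88.42)²) = √(155.44703 + 1816.33143) = 44.405 km
4: √((0.245·111.32)² + (0.359·88.42)²) = √(743.83835 + 1007.60408) = 41.850 km
5: √((-0.377·111.32)² + (-0.261·88.42)²) = √(1761.28281 + 532.57654) = 47.894 km
6: √((-0.426·111.32)² + (0.283·88.42)²) = √(2248.87643 + 626.14352) = 53.619 km
7: √((-0.376·111.32)² + (-0.268·88.42)²) = √(1751.95152 + 561.52696) = 48.099 km
8: √((-0.291·111.32)² + (0.048·88.42)²) = √(1049.37901 + 18.01289) = 32.671 km
9: √((-0.074·111.32)² + (0.026·88.42)²) = √(67.85937 + 5.28503) = 8.552 km
10: √((-0.143·111.32)² + (0.418·88.42)²) = √(253.40692 + 1366.00908) = 40.242 km
11: √((-0.342·111.32)² + (0.249·88.42)²) = √(1449.43454 + 484.72979) = 43.979 km
12: √((0.270·111.32)² + (0.107·88.42)²) = √(903.38718 + 89.50939) = 31.510 km
13: √((-0.399·111.32)² + (0.081·88.42)²) = √(1972.84146 + 51.29453) = 44.990 km
14: √((-0.291·111.32)² + (0.634·88.42)²) = √(1049.37901 + 3142.53076) = 64.745 km
15: √((-0.469·111.32)² + (0.276·88.42)²) = √(2725.78803 + 595.55131) = 57.631 km
Sorted: 9 (8.552 km) < 12 (31.510 km) < 8 (32.671 km) < 1 (34.930 km) < …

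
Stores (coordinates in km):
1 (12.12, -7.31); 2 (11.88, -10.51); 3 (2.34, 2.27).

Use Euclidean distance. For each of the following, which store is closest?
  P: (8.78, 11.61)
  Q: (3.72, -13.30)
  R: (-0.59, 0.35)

P at (8.78, 11.61):
  1: 19.21 km
  2: 22.34 km
  3: 11.35 km
  → nearest: 3 (11.35 km)
Q at (3.72, -13.30):
  1: 10.32 km
  2: 8.62 km
  3: 15.63 km
  → nearest: 2 (8.62 km)
R at (-0.59, 0.35):
  1: 14.84 km
  2: 16.54 km
  3: 3.50 km
  → nearest: 3 (3.50 km)

P→3; Q→2; R→3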